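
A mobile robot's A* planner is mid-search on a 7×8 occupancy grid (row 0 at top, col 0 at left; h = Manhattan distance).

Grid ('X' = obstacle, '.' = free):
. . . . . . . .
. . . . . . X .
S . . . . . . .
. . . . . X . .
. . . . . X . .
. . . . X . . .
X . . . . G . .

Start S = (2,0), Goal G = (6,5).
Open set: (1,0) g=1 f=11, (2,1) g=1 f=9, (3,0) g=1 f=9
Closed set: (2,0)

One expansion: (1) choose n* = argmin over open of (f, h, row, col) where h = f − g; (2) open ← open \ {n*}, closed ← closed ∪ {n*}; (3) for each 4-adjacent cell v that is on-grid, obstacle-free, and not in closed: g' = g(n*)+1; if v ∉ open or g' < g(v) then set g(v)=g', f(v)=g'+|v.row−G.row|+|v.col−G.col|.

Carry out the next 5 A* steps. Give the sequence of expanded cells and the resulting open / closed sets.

order=[(2,1) → (2,2) → (2,3) → (2,4) → (2,5)]; open=[(1,0) g=1 f=11, (1,1) g=2 f=11, (1,2) g=3 f=11, (1,3) g=4 f=11, (1,4) g=5 f=11, (1,5) g=6 f=11, (2,6) g=6 f=11, (3,0) g=1 f=9, (3,1) g=2 f=9, (3,2) g=3 f=9, (3,3) g=4 f=9, (3,4) g=5 f=9]; closed=[(2,0), (2,1), (2,2), (2,3), (2,4), (2,5)]

step 1: expand (2,1) (f=9, h=8) → closed; open now [(1,0) g=1 f=11, (1,1) g=2 f=11, (2,2) g=2 f=9, (3,0) g=1 f=9, (3,1) g=2 f=9]
step 2: expand (2,2) (f=9, h=7) → closed; open now [(1,0) g=1 f=11, (1,1) g=2 f=11, (1,2) g=3 f=11, (2,3) g=3 f=9, (3,0) g=1 f=9, (3,1) g=2 f=9, (3,2) g=3 f=9]
step 3: expand (2,3) (f=9, h=6) → closed; open now [(1,0) g=1 f=11, (1,1) g=2 f=11, (1,2) g=3 f=11, (1,3) g=4 f=11, (2,4) g=4 f=9, (3,0) g=1 f=9, (3,1) g=2 f=9, (3,2) g=3 f=9, (3,3) g=4 f=9]
step 4: expand (2,4) (f=9, h=5) → closed; open now [(1,0) g=1 f=11, (1,1) g=2 f=11, (1,2) g=3 f=11, (1,3) g=4 f=11, (1,4) g=5 f=11, (2,5) g=5 f=9, (3,0) g=1 f=9, (3,1) g=2 f=9, (3,2) g=3 f=9, (3,3) g=4 f=9, (3,4) g=5 f=9]
step 5: expand (2,5) (f=9, h=4) → closed; open now [(1,0) g=1 f=11, (1,1) g=2 f=11, (1,2) g=3 f=11, (1,3) g=4 f=11, (1,4) g=5 f=11, (1,5) g=6 f=11, (2,6) g=6 f=11, (3,0) g=1 f=9, (3,1) g=2 f=9, (3,2) g=3 f=9, (3,3) g=4 f=9, (3,4) g=5 f=9]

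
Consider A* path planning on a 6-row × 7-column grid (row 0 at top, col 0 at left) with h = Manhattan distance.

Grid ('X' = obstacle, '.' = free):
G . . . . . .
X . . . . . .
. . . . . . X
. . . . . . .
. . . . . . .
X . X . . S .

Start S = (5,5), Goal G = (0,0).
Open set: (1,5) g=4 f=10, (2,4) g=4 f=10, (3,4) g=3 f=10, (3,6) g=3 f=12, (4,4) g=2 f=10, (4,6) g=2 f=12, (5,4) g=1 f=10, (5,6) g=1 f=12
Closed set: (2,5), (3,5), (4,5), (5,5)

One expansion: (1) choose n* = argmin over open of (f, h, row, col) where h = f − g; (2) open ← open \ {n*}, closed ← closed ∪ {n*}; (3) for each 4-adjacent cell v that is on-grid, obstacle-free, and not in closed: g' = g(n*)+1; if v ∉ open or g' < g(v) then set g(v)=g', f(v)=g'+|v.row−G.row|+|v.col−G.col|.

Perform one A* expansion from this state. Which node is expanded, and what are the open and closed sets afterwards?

expanded=(1,5); open=[(0,5) g=5 f=10, (1,4) g=5 f=10, (1,6) g=5 f=12, (2,4) g=4 f=10, (3,4) g=3 f=10, (3,6) g=3 f=12, (4,4) g=2 f=10, (4,6) g=2 f=12, (5,4) g=1 f=10, (5,6) g=1 f=12]; closed=[(1,5), (2,5), (3,5), (4,5), (5,5)]

step 1: expand (1,5) (f=10, h=6) → closed; open now [(0,5) g=5 f=10, (1,4) g=5 f=10, (1,6) g=5 f=12, (2,4) g=4 f=10, (3,4) g=3 f=10, (3,6) g=3 f=12, (4,4) g=2 f=10, (4,6) g=2 f=12, (5,4) g=1 f=10, (5,6) g=1 f=12]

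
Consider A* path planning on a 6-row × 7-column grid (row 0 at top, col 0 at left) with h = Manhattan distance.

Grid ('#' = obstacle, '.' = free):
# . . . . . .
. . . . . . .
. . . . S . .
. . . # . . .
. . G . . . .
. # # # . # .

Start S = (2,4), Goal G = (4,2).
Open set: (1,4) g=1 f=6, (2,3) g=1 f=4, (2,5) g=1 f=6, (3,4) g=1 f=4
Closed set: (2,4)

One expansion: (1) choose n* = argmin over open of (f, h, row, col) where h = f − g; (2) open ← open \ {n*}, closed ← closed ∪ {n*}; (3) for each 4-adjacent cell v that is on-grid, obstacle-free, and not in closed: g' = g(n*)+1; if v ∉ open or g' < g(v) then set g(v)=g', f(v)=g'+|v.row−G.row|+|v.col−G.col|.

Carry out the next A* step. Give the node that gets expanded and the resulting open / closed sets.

expanded=(2,3); open=[(1,3) g=2 f=6, (1,4) g=1 f=6, (2,2) g=2 f=4, (2,5) g=1 f=6, (3,4) g=1 f=4]; closed=[(2,3), (2,4)]

step 1: expand (2,3) (f=4, h=3) → closed; open now [(1,3) g=2 f=6, (1,4) g=1 f=6, (2,2) g=2 f=4, (2,5) g=1 f=6, (3,4) g=1 f=4]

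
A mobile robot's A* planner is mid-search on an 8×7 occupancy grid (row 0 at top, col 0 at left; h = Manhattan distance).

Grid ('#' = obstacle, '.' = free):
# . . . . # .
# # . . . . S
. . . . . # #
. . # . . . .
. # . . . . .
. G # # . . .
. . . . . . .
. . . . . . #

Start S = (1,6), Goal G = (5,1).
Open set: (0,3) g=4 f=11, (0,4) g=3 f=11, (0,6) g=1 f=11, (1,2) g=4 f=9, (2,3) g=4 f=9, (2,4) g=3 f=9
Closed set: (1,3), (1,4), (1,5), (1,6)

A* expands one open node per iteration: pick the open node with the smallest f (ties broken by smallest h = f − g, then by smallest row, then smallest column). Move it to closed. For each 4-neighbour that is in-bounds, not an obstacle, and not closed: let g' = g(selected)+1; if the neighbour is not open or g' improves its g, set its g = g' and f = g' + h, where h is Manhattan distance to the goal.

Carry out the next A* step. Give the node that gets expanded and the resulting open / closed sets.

expanded=(1,2); open=[(0,2) g=5 f=11, (0,3) g=4 f=11, (0,4) g=3 f=11, (0,6) g=1 f=11, (2,2) g=5 f=9, (2,3) g=4 f=9, (2,4) g=3 f=9]; closed=[(1,2), (1,3), (1,4), (1,5), (1,6)]

step 1: expand (1,2) (f=9, h=5) → closed; open now [(0,2) g=5 f=11, (0,3) g=4 f=11, (0,4) g=3 f=11, (0,6) g=1 f=11, (2,2) g=5 f=9, (2,3) g=4 f=9, (2,4) g=3 f=9]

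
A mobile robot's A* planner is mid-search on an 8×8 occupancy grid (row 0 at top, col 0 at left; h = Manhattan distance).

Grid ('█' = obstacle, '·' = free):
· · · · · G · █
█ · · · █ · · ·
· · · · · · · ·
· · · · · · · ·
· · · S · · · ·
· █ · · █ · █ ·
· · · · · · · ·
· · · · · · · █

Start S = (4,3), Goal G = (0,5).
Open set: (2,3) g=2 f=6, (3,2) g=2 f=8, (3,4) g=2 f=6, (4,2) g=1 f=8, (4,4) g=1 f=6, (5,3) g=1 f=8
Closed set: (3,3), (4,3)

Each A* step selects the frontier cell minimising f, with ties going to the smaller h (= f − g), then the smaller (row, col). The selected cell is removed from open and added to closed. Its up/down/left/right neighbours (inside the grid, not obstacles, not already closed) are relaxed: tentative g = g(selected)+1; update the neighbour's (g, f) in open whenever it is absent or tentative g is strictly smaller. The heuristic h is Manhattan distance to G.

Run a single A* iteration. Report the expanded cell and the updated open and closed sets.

step 1: expand (2,3) (f=6, h=4) → closed; open now [(1,3) g=3 f=6, (2,2) g=3 f=8, (2,4) g=3 f=6, (3,2) g=2 f=8, (3,4) g=2 f=6, (4,2) g=1 f=8, (4,4) g=1 f=6, (5,3) g=1 f=8]

expanded=(2,3); open=[(1,3) g=3 f=6, (2,2) g=3 f=8, (2,4) g=3 f=6, (3,2) g=2 f=8, (3,4) g=2 f=6, (4,2) g=1 f=8, (4,4) g=1 f=6, (5,3) g=1 f=8]; closed=[(2,3), (3,3), (4,3)]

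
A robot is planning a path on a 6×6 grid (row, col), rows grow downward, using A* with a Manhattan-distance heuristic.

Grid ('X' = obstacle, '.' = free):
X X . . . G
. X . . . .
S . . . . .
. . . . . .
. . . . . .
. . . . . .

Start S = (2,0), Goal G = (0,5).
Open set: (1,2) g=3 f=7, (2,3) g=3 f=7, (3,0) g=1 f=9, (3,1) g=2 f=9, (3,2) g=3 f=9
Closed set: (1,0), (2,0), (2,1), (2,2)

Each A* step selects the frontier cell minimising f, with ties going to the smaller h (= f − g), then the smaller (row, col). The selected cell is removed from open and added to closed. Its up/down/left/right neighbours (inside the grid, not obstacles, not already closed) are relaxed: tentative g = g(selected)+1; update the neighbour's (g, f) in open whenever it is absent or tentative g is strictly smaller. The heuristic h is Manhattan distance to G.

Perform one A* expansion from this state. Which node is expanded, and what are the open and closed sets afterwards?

expanded=(1,2); open=[(0,2) g=4 f=7, (1,3) g=4 f=7, (2,3) g=3 f=7, (3,0) g=1 f=9, (3,1) g=2 f=9, (3,2) g=3 f=9]; closed=[(1,0), (1,2), (2,0), (2,1), (2,2)]

step 1: expand (1,2) (f=7, h=4) → closed; open now [(0,2) g=4 f=7, (1,3) g=4 f=7, (2,3) g=3 f=7, (3,0) g=1 f=9, (3,1) g=2 f=9, (3,2) g=3 f=9]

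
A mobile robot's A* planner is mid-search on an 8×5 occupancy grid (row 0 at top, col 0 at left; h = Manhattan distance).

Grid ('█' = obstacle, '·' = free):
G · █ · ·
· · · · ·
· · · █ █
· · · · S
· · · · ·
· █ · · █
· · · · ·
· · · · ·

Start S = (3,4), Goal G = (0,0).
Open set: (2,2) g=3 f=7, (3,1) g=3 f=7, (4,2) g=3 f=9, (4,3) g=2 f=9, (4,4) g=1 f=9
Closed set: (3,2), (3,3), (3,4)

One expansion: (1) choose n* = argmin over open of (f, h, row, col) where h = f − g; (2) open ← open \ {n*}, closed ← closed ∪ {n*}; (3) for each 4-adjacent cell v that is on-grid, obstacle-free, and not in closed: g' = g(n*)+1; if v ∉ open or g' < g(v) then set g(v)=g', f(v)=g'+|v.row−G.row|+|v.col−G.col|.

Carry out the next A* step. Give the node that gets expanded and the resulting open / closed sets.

expanded=(2,2); open=[(1,2) g=4 f=7, (2,1) g=4 f=7, (3,1) g=3 f=7, (4,2) g=3 f=9, (4,3) g=2 f=9, (4,4) g=1 f=9]; closed=[(2,2), (3,2), (3,3), (3,4)]

step 1: expand (2,2) (f=7, h=4) → closed; open now [(1,2) g=4 f=7, (2,1) g=4 f=7, (3,1) g=3 f=7, (4,2) g=3 f=9, (4,3) g=2 f=9, (4,4) g=1 f=9]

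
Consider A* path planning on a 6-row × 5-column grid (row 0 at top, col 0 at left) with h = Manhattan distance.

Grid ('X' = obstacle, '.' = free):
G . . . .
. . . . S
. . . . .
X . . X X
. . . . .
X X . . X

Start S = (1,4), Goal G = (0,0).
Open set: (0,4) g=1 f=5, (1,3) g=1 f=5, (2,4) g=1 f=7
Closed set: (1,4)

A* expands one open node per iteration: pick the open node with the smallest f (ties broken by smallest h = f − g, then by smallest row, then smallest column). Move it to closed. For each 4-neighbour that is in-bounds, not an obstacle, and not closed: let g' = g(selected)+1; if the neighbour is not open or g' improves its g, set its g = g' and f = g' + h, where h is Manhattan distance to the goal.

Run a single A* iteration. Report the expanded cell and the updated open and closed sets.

expanded=(0,4); open=[(0,3) g=2 f=5, (1,3) g=1 f=5, (2,4) g=1 f=7]; closed=[(0,4), (1,4)]

step 1: expand (0,4) (f=5, h=4) → closed; open now [(0,3) g=2 f=5, (1,3) g=1 f=5, (2,4) g=1 f=7]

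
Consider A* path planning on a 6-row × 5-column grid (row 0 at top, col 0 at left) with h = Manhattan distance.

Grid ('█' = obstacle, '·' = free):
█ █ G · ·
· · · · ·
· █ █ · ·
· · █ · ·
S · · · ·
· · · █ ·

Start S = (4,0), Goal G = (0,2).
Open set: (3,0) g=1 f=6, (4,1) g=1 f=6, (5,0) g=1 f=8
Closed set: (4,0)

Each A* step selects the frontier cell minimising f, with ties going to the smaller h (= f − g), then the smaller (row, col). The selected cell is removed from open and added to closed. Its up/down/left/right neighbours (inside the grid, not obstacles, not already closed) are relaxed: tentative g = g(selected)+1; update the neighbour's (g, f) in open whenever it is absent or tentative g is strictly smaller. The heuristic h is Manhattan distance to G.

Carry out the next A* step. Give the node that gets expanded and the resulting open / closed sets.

step 1: expand (3,0) (f=6, h=5) → closed; open now [(2,0) g=2 f=6, (3,1) g=2 f=6, (4,1) g=1 f=6, (5,0) g=1 f=8]

expanded=(3,0); open=[(2,0) g=2 f=6, (3,1) g=2 f=6, (4,1) g=1 f=6, (5,0) g=1 f=8]; closed=[(3,0), (4,0)]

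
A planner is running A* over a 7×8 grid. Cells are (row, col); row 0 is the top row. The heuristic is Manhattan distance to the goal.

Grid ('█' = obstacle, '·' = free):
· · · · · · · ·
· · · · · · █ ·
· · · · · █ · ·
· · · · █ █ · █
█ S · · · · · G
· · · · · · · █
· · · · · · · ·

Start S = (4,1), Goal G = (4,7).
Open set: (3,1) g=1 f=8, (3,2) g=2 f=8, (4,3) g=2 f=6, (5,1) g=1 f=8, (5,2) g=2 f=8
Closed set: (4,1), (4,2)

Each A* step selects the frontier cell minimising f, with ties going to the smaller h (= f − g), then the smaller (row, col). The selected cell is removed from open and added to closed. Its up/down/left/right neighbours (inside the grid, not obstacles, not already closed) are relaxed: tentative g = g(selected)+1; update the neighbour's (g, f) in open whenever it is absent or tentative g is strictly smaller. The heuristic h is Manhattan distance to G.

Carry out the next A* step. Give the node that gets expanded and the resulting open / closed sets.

step 1: expand (4,3) (f=6, h=4) → closed; open now [(3,1) g=1 f=8, (3,2) g=2 f=8, (3,3) g=3 f=8, (4,4) g=3 f=6, (5,1) g=1 f=8, (5,2) g=2 f=8, (5,3) g=3 f=8]

expanded=(4,3); open=[(3,1) g=1 f=8, (3,2) g=2 f=8, (3,3) g=3 f=8, (4,4) g=3 f=6, (5,1) g=1 f=8, (5,2) g=2 f=8, (5,3) g=3 f=8]; closed=[(4,1), (4,2), (4,3)]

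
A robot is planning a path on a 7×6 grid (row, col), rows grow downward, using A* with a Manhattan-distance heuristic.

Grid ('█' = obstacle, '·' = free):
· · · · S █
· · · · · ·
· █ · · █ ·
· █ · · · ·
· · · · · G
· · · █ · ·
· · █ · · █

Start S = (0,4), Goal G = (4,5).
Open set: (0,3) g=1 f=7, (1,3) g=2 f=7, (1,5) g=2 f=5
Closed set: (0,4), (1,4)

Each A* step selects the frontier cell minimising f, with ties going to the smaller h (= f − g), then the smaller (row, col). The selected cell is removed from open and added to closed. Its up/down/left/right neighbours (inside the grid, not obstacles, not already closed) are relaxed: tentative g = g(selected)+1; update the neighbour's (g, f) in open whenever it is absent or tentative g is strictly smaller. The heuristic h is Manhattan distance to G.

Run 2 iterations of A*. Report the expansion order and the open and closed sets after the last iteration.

order=[(1,5) → (2,5)]; open=[(0,3) g=1 f=7, (1,3) g=2 f=7, (3,5) g=4 f=5]; closed=[(0,4), (1,4), (1,5), (2,5)]

step 1: expand (1,5) (f=5, h=3) → closed; open now [(0,3) g=1 f=7, (1,3) g=2 f=7, (2,5) g=3 f=5]
step 2: expand (2,5) (f=5, h=2) → closed; open now [(0,3) g=1 f=7, (1,3) g=2 f=7, (3,5) g=4 f=5]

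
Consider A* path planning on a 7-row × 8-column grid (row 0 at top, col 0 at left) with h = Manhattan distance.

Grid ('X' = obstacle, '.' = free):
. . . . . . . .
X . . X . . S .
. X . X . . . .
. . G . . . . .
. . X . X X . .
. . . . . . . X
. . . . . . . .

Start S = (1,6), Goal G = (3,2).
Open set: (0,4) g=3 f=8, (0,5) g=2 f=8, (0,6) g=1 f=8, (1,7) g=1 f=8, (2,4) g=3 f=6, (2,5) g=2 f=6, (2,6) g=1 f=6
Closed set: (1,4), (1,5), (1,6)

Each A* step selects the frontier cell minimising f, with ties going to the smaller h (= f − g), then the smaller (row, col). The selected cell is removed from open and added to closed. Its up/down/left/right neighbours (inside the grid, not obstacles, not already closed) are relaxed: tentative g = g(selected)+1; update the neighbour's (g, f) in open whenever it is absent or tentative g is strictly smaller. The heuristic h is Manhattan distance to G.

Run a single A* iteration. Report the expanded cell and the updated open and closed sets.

expanded=(2,4); open=[(0,4) g=3 f=8, (0,5) g=2 f=8, (0,6) g=1 f=8, (1,7) g=1 f=8, (2,5) g=2 f=6, (2,6) g=1 f=6, (3,4) g=4 f=6]; closed=[(1,4), (1,5), (1,6), (2,4)]

step 1: expand (2,4) (f=6, h=3) → closed; open now [(0,4) g=3 f=8, (0,5) g=2 f=8, (0,6) g=1 f=8, (1,7) g=1 f=8, (2,5) g=2 f=6, (2,6) g=1 f=6, (3,4) g=4 f=6]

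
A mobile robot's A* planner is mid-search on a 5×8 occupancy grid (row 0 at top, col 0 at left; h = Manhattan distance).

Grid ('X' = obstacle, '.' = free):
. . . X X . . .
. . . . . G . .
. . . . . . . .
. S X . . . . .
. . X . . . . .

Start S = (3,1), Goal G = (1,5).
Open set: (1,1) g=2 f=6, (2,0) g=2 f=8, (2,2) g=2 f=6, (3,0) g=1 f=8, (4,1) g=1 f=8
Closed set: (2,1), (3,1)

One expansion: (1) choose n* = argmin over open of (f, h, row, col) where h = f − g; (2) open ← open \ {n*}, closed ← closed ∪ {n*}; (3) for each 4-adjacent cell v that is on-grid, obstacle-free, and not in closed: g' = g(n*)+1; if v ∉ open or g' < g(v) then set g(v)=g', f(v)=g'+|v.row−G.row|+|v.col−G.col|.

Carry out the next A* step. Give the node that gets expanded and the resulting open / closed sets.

expanded=(1,1); open=[(0,1) g=3 f=8, (1,0) g=3 f=8, (1,2) g=3 f=6, (2,0) g=2 f=8, (2,2) g=2 f=6, (3,0) g=1 f=8, (4,1) g=1 f=8]; closed=[(1,1), (2,1), (3,1)]

step 1: expand (1,1) (f=6, h=4) → closed; open now [(0,1) g=3 f=8, (1,0) g=3 f=8, (1,2) g=3 f=6, (2,0) g=2 f=8, (2,2) g=2 f=6, (3,0) g=1 f=8, (4,1) g=1 f=8]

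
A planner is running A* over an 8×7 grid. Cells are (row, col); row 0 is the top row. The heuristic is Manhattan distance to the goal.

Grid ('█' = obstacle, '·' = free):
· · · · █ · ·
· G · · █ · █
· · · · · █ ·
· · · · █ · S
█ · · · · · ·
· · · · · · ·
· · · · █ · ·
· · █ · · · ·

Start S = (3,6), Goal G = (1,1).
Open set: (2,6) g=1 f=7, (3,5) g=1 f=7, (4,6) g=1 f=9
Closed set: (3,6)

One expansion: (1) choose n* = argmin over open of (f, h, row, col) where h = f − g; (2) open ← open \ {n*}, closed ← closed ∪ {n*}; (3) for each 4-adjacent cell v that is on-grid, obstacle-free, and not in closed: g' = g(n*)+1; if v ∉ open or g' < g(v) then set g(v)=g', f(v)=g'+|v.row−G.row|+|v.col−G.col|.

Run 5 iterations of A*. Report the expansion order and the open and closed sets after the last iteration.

order=[(2,6) → (3,5) → (4,5) → (4,4) → (4,3)]; open=[(3,3) g=5 f=9, (4,2) g=5 f=9, (4,6) g=1 f=9, (5,3) g=5 f=11, (5,4) g=4 f=11, (5,5) g=3 f=11]; closed=[(2,6), (3,5), (3,6), (4,3), (4,4), (4,5)]

step 1: expand (2,6) (f=7, h=6) → closed; open now [(3,5) g=1 f=7, (4,6) g=1 f=9]
step 2: expand (3,5) (f=7, h=6) → closed; open now [(4,5) g=2 f=9, (4,6) g=1 f=9]
step 3: expand (4,5) (f=9, h=7) → closed; open now [(4,4) g=3 f=9, (4,6) g=1 f=9, (5,5) g=3 f=11]
step 4: expand (4,4) (f=9, h=6) → closed; open now [(4,3) g=4 f=9, (4,6) g=1 f=9, (5,4) g=4 f=11, (5,5) g=3 f=11]
step 5: expand (4,3) (f=9, h=5) → closed; open now [(3,3) g=5 f=9, (4,2) g=5 f=9, (4,6) g=1 f=9, (5,3) g=5 f=11, (5,4) g=4 f=11, (5,5) g=3 f=11]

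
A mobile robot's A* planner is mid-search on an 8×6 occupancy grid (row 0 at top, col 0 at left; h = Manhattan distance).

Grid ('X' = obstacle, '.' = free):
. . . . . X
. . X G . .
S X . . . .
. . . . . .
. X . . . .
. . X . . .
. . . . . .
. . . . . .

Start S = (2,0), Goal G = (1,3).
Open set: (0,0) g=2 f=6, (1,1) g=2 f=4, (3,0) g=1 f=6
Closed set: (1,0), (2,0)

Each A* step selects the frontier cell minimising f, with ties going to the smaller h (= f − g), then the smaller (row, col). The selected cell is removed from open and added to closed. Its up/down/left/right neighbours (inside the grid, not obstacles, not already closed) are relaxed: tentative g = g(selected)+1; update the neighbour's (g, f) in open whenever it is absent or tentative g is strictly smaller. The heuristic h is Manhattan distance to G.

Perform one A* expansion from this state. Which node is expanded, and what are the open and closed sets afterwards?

step 1: expand (1,1) (f=4, h=2) → closed; open now [(0,0) g=2 f=6, (0,1) g=3 f=6, (3,0) g=1 f=6]

expanded=(1,1); open=[(0,0) g=2 f=6, (0,1) g=3 f=6, (3,0) g=1 f=6]; closed=[(1,0), (1,1), (2,0)]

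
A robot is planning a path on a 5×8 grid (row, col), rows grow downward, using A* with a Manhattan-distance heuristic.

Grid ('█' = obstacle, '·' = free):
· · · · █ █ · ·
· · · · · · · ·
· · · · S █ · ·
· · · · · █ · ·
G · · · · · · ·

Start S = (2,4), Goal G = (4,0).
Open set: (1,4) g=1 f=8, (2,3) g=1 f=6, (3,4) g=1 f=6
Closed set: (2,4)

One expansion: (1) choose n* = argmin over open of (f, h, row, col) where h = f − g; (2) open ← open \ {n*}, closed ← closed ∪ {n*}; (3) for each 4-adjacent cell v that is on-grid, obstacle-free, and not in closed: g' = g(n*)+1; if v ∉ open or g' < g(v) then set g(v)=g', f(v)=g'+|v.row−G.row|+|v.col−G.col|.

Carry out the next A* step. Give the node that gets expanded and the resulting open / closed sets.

step 1: expand (2,3) (f=6, h=5) → closed; open now [(1,3) g=2 f=8, (1,4) g=1 f=8, (2,2) g=2 f=6, (3,3) g=2 f=6, (3,4) g=1 f=6]

expanded=(2,3); open=[(1,3) g=2 f=8, (1,4) g=1 f=8, (2,2) g=2 f=6, (3,3) g=2 f=6, (3,4) g=1 f=6]; closed=[(2,3), (2,4)]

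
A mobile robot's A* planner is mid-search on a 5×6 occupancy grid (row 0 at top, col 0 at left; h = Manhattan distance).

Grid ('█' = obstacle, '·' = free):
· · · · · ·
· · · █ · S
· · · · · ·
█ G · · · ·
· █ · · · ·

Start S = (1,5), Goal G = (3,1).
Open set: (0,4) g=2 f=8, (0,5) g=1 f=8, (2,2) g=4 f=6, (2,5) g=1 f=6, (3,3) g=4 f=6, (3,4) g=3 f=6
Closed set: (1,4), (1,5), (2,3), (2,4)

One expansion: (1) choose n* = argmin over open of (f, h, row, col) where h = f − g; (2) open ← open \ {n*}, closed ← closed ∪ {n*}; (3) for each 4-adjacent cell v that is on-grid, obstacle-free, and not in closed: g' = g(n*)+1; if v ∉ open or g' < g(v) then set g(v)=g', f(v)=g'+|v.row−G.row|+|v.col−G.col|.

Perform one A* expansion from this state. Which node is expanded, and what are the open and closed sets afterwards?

expanded=(2,2); open=[(0,4) g=2 f=8, (0,5) g=1 f=8, (1,2) g=5 f=8, (2,1) g=5 f=6, (2,5) g=1 f=6, (3,2) g=5 f=6, (3,3) g=4 f=6, (3,4) g=3 f=6]; closed=[(1,4), (1,5), (2,2), (2,3), (2,4)]

step 1: expand (2,2) (f=6, h=2) → closed; open now [(0,4) g=2 f=8, (0,5) g=1 f=8, (1,2) g=5 f=8, (2,1) g=5 f=6, (2,5) g=1 f=6, (3,2) g=5 f=6, (3,3) g=4 f=6, (3,4) g=3 f=6]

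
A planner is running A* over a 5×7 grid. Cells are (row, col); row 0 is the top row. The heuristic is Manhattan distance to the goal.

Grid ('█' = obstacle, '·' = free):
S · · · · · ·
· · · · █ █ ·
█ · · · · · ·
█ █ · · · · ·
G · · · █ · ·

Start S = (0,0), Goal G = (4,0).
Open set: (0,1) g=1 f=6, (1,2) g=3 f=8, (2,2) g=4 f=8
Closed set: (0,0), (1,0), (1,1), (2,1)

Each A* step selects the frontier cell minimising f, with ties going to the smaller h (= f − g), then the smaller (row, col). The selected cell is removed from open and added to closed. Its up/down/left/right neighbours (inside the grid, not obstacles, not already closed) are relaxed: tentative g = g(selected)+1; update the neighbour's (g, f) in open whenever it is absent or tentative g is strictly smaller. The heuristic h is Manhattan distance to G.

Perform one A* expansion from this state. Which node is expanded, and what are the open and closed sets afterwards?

expanded=(0,1); open=[(0,2) g=2 f=8, (1,2) g=3 f=8, (2,2) g=4 f=8]; closed=[(0,0), (0,1), (1,0), (1,1), (2,1)]

step 1: expand (0,1) (f=6, h=5) → closed; open now [(0,2) g=2 f=8, (1,2) g=3 f=8, (2,2) g=4 f=8]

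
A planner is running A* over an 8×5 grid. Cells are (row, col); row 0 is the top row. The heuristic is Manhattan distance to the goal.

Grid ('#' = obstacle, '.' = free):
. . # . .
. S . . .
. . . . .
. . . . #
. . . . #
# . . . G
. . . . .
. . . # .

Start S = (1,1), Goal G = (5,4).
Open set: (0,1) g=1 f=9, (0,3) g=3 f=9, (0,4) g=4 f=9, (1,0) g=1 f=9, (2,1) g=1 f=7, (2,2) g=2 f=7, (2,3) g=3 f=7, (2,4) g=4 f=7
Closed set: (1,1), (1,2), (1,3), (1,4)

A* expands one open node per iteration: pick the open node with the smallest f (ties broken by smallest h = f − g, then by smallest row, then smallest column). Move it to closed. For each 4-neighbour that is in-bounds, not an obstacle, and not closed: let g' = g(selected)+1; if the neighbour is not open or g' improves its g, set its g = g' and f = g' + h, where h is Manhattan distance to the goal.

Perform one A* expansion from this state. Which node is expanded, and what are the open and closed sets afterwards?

step 1: expand (2,4) (f=7, h=3) → closed; open now [(0,1) g=1 f=9, (0,3) g=3 f=9, (0,4) g=4 f=9, (1,0) g=1 f=9, (2,1) g=1 f=7, (2,2) g=2 f=7, (2,3) g=3 f=7]

expanded=(2,4); open=[(0,1) g=1 f=9, (0,3) g=3 f=9, (0,4) g=4 f=9, (1,0) g=1 f=9, (2,1) g=1 f=7, (2,2) g=2 f=7, (2,3) g=3 f=7]; closed=[(1,1), (1,2), (1,3), (1,4), (2,4)]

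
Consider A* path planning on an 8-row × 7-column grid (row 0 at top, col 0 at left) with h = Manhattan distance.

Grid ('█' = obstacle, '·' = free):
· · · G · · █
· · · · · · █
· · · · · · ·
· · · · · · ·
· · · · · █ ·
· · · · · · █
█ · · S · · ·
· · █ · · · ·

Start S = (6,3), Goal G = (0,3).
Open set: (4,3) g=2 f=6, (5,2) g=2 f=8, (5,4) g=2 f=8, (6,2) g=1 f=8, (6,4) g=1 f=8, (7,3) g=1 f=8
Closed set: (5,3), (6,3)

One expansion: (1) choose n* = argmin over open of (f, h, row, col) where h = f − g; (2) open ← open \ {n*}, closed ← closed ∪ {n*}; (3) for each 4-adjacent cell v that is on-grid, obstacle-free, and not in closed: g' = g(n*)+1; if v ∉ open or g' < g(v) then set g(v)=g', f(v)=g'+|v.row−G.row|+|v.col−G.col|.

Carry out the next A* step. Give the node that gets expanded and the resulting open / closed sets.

expanded=(4,3); open=[(3,3) g=3 f=6, (4,2) g=3 f=8, (4,4) g=3 f=8, (5,2) g=2 f=8, (5,4) g=2 f=8, (6,2) g=1 f=8, (6,4) g=1 f=8, (7,3) g=1 f=8]; closed=[(4,3), (5,3), (6,3)]

step 1: expand (4,3) (f=6, h=4) → closed; open now [(3,3) g=3 f=6, (4,2) g=3 f=8, (4,4) g=3 f=8, (5,2) g=2 f=8, (5,4) g=2 f=8, (6,2) g=1 f=8, (6,4) g=1 f=8, (7,3) g=1 f=8]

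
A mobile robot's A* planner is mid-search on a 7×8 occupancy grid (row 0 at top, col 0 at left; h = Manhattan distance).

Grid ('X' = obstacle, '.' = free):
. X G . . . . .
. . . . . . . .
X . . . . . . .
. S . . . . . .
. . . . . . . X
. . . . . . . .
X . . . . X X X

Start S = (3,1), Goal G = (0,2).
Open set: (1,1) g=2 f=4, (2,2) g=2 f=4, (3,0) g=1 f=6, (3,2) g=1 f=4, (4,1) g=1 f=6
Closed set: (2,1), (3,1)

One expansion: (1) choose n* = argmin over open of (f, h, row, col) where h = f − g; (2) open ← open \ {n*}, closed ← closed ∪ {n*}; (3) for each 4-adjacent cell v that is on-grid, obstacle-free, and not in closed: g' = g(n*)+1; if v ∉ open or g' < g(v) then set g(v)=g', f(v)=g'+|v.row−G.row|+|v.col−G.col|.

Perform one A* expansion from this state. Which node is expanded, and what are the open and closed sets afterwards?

step 1: expand (1,1) (f=4, h=2) → closed; open now [(1,0) g=3 f=6, (1,2) g=3 f=4, (2,2) g=2 f=4, (3,0) g=1 f=6, (3,2) g=1 f=4, (4,1) g=1 f=6]

expanded=(1,1); open=[(1,0) g=3 f=6, (1,2) g=3 f=4, (2,2) g=2 f=4, (3,0) g=1 f=6, (3,2) g=1 f=4, (4,1) g=1 f=6]; closed=[(1,1), (2,1), (3,1)]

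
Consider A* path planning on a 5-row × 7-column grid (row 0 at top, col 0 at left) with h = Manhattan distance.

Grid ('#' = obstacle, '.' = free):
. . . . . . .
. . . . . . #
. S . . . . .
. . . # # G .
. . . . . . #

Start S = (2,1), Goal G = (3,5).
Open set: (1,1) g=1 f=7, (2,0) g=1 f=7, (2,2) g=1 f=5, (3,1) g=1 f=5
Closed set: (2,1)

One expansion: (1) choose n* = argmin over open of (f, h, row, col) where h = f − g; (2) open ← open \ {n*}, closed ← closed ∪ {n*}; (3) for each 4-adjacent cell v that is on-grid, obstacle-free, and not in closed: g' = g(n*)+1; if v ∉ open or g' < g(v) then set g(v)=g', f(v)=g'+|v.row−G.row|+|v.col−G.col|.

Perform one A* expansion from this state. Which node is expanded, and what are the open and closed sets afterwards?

step 1: expand (2,2) (f=5, h=4) → closed; open now [(1,1) g=1 f=7, (1,2) g=2 f=7, (2,0) g=1 f=7, (2,3) g=2 f=5, (3,1) g=1 f=5, (3,2) g=2 f=5]

expanded=(2,2); open=[(1,1) g=1 f=7, (1,2) g=2 f=7, (2,0) g=1 f=7, (2,3) g=2 f=5, (3,1) g=1 f=5, (3,2) g=2 f=5]; closed=[(2,1), (2,2)]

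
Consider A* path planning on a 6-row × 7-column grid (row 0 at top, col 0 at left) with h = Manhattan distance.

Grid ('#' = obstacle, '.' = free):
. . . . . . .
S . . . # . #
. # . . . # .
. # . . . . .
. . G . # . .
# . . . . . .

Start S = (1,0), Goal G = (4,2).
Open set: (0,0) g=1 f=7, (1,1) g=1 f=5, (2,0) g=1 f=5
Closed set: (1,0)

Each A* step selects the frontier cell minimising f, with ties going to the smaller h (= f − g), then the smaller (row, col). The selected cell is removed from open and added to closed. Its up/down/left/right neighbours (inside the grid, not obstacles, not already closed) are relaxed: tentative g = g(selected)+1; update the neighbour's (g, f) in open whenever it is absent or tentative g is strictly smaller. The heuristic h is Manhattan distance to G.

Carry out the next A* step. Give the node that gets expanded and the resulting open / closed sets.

step 1: expand (1,1) (f=5, h=4) → closed; open now [(0,0) g=1 f=7, (0,1) g=2 f=7, (1,2) g=2 f=5, (2,0) g=1 f=5]

expanded=(1,1); open=[(0,0) g=1 f=7, (0,1) g=2 f=7, (1,2) g=2 f=5, (2,0) g=1 f=5]; closed=[(1,0), (1,1)]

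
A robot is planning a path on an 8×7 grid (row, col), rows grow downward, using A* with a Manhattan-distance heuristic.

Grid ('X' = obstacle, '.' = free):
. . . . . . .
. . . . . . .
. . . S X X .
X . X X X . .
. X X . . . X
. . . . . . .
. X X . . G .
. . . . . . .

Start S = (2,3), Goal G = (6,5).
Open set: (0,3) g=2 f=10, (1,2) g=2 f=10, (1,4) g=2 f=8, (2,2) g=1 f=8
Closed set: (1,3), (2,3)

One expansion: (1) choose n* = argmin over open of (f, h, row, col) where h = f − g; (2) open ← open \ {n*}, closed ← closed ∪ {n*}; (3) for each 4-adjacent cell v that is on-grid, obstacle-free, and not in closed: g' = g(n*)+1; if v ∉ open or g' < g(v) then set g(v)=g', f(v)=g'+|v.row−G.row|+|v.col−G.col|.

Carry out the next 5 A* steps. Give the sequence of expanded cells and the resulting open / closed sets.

order=[(1,4) → (1,5) → (2,2) → (0,5) → (1,6)]; open=[(0,3) g=2 f=10, (0,4) g=3 f=10, (0,6) g=5 f=12, (1,2) g=2 f=10, (2,1) g=2 f=10, (2,6) g=5 f=10]; closed=[(0,5), (1,3), (1,4), (1,5), (1,6), (2,2), (2,3)]

step 1: expand (1,4) (f=8, h=6) → closed; open now [(0,3) g=2 f=10, (0,4) g=3 f=10, (1,2) g=2 f=10, (1,5) g=3 f=8, (2,2) g=1 f=8]
step 2: expand (1,5) (f=8, h=5) → closed; open now [(0,3) g=2 f=10, (0,4) g=3 f=10, (0,5) g=4 f=10, (1,2) g=2 f=10, (1,6) g=4 f=10, (2,2) g=1 f=8]
step 3: expand (2,2) (f=8, h=7) → closed; open now [(0,3) g=2 f=10, (0,4) g=3 f=10, (0,5) g=4 f=10, (1,2) g=2 f=10, (1,6) g=4 f=10, (2,1) g=2 f=10]
step 4: expand (0,5) (f=10, h=6) → closed; open now [(0,3) g=2 f=10, (0,4) g=3 f=10, (0,6) g=5 f=12, (1,2) g=2 f=10, (1,6) g=4 f=10, (2,1) g=2 f=10]
step 5: expand (1,6) (f=10, h=6) → closed; open now [(0,3) g=2 f=10, (0,4) g=3 f=10, (0,6) g=5 f=12, (1,2) g=2 f=10, (2,1) g=2 f=10, (2,6) g=5 f=10]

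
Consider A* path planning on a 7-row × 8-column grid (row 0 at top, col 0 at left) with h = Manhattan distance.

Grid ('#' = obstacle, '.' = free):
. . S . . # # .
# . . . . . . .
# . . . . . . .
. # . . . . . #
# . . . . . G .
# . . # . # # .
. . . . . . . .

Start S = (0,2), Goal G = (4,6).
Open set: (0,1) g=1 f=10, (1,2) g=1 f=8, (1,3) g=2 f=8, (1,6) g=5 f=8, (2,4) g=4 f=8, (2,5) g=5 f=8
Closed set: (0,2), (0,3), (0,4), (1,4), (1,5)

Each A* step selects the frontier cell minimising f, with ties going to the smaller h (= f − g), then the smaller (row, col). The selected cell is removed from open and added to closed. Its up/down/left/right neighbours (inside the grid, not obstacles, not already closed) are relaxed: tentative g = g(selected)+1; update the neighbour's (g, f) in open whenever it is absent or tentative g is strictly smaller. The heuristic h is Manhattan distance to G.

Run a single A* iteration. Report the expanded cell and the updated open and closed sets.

step 1: expand (1,6) (f=8, h=3) → closed; open now [(0,1) g=1 f=10, (1,2) g=1 f=8, (1,3) g=2 f=8, (1,7) g=6 f=10, (2,4) g=4 f=8, (2,5) g=5 f=8, (2,6) g=6 f=8]

expanded=(1,6); open=[(0,1) g=1 f=10, (1,2) g=1 f=8, (1,3) g=2 f=8, (1,7) g=6 f=10, (2,4) g=4 f=8, (2,5) g=5 f=8, (2,6) g=6 f=8]; closed=[(0,2), (0,3), (0,4), (1,4), (1,5), (1,6)]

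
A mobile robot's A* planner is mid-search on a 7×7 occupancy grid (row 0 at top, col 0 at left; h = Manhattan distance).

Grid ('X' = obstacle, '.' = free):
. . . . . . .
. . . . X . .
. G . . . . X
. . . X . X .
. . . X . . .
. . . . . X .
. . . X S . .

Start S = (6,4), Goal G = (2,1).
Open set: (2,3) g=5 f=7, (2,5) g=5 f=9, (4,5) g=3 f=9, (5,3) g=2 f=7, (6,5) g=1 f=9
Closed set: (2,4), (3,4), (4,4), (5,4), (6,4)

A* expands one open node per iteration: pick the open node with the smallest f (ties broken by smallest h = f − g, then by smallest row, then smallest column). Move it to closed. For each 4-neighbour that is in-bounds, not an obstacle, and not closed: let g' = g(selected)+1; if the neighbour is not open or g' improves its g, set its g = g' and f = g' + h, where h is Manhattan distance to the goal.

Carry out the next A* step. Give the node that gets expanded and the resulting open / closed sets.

expanded=(2,3); open=[(1,3) g=6 f=9, (2,2) g=6 f=7, (2,5) g=5 f=9, (4,5) g=3 f=9, (5,3) g=2 f=7, (6,5) g=1 f=9]; closed=[(2,3), (2,4), (3,4), (4,4), (5,4), (6,4)]

step 1: expand (2,3) (f=7, h=2) → closed; open now [(1,3) g=6 f=9, (2,2) g=6 f=7, (2,5) g=5 f=9, (4,5) g=3 f=9, (5,3) g=2 f=7, (6,5) g=1 f=9]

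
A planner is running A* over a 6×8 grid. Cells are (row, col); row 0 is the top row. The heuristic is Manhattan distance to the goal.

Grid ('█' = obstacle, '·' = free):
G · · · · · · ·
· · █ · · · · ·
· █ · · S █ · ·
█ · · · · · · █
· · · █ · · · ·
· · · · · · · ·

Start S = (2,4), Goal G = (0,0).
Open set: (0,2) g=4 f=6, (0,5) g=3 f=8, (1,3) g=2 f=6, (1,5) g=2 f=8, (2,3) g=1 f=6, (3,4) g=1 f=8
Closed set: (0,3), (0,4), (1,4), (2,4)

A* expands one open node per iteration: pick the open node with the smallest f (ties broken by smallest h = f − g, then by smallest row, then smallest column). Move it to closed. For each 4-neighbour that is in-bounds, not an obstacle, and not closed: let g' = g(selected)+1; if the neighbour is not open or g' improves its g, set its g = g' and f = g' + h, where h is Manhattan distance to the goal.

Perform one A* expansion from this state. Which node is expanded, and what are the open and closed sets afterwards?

expanded=(0,2); open=[(0,1) g=5 f=6, (0,5) g=3 f=8, (1,3) g=2 f=6, (1,5) g=2 f=8, (2,3) g=1 f=6, (3,4) g=1 f=8]; closed=[(0,2), (0,3), (0,4), (1,4), (2,4)]

step 1: expand (0,2) (f=6, h=2) → closed; open now [(0,1) g=5 f=6, (0,5) g=3 f=8, (1,3) g=2 f=6, (1,5) g=2 f=8, (2,3) g=1 f=6, (3,4) g=1 f=8]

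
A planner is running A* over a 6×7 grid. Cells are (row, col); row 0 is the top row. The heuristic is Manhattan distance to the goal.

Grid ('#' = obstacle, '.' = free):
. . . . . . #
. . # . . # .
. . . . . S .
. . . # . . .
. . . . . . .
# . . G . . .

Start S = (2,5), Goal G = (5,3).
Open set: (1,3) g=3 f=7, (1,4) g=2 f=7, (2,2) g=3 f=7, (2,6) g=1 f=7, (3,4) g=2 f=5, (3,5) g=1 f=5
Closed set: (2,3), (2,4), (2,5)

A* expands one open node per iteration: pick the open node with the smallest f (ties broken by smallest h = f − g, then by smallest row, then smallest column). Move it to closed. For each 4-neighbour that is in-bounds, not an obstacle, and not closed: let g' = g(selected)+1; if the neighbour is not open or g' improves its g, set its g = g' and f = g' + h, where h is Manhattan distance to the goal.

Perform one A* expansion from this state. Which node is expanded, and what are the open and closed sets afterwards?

expanded=(3,4); open=[(1,3) g=3 f=7, (1,4) g=2 f=7, (2,2) g=3 f=7, (2,6) g=1 f=7, (3,5) g=1 f=5, (4,4) g=3 f=5]; closed=[(2,3), (2,4), (2,5), (3,4)]

step 1: expand (3,4) (f=5, h=3) → closed; open now [(1,3) g=3 f=7, (1,4) g=2 f=7, (2,2) g=3 f=7, (2,6) g=1 f=7, (3,5) g=1 f=5, (4,4) g=3 f=5]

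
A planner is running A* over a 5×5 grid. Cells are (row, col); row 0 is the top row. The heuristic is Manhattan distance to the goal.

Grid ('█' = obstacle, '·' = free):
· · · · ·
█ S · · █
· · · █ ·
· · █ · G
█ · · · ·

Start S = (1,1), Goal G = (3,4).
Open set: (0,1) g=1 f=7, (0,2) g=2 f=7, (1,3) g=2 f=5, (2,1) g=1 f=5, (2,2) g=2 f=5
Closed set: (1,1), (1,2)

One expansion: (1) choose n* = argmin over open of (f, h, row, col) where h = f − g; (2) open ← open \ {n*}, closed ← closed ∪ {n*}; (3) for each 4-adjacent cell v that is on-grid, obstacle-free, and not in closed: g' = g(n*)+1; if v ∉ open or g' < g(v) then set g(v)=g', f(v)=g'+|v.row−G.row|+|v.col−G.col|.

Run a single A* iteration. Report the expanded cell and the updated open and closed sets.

step 1: expand (1,3) (f=5, h=3) → closed; open now [(0,1) g=1 f=7, (0,2) g=2 f=7, (0,3) g=3 f=7, (2,1) g=1 f=5, (2,2) g=2 f=5]

expanded=(1,3); open=[(0,1) g=1 f=7, (0,2) g=2 f=7, (0,3) g=3 f=7, (2,1) g=1 f=5, (2,2) g=2 f=5]; closed=[(1,1), (1,2), (1,3)]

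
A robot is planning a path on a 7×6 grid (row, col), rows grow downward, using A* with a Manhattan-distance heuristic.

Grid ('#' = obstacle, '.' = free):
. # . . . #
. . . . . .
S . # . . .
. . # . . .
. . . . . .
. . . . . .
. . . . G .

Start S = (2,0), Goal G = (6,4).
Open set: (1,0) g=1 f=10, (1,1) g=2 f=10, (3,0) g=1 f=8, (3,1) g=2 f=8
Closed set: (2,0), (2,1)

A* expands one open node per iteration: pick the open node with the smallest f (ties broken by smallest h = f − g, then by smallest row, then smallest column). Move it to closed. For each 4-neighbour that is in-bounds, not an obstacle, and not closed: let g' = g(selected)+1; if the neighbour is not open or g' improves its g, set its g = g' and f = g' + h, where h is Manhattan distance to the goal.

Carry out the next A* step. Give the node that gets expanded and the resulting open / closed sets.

expanded=(3,1); open=[(1,0) g=1 f=10, (1,1) g=2 f=10, (3,0) g=1 f=8, (4,1) g=3 f=8]; closed=[(2,0), (2,1), (3,1)]

step 1: expand (3,1) (f=8, h=6) → closed; open now [(1,0) g=1 f=10, (1,1) g=2 f=10, (3,0) g=1 f=8, (4,1) g=3 f=8]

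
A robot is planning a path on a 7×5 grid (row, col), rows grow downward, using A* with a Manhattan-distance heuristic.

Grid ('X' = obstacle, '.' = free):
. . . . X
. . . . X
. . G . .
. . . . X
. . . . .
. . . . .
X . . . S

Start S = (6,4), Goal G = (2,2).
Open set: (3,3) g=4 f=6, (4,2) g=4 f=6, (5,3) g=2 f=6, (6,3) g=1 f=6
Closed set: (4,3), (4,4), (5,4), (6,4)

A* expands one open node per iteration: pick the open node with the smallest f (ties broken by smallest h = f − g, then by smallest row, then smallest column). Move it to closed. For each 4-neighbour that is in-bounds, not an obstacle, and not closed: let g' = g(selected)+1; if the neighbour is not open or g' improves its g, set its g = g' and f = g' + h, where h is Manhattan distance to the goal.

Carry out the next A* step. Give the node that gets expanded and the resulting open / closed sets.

step 1: expand (3,3) (f=6, h=2) → closed; open now [(2,3) g=5 f=6, (3,2) g=5 f=6, (4,2) g=4 f=6, (5,3) g=2 f=6, (6,3) g=1 f=6]

expanded=(3,3); open=[(2,3) g=5 f=6, (3,2) g=5 f=6, (4,2) g=4 f=6, (5,3) g=2 f=6, (6,3) g=1 f=6]; closed=[(3,3), (4,3), (4,4), (5,4), (6,4)]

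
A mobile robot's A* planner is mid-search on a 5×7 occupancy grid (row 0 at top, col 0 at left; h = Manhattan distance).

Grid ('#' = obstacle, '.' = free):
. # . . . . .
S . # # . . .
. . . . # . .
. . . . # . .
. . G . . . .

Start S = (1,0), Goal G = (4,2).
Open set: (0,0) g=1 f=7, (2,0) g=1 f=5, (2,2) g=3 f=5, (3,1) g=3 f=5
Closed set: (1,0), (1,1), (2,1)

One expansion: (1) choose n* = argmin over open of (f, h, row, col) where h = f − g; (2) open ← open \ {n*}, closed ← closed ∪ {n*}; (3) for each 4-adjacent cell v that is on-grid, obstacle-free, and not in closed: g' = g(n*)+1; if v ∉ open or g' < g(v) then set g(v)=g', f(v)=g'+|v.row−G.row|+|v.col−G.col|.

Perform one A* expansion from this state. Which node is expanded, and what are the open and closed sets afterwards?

expanded=(2,2); open=[(0,0) g=1 f=7, (2,0) g=1 f=5, (2,3) g=4 f=7, (3,1) g=3 f=5, (3,2) g=4 f=5]; closed=[(1,0), (1,1), (2,1), (2,2)]

step 1: expand (2,2) (f=5, h=2) → closed; open now [(0,0) g=1 f=7, (2,0) g=1 f=5, (2,3) g=4 f=7, (3,1) g=3 f=5, (3,2) g=4 f=5]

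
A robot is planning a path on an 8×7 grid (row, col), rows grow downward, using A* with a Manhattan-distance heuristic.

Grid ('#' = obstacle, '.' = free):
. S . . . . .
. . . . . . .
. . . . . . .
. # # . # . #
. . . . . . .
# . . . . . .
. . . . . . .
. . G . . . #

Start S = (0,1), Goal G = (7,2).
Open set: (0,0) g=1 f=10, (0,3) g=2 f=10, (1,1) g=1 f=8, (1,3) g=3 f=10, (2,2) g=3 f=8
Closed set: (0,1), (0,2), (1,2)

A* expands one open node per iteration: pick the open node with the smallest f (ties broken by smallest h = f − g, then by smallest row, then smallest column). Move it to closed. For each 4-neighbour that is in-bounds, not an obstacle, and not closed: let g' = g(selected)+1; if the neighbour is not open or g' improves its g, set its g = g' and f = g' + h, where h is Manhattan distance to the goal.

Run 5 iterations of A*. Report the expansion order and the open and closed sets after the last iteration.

step 1: expand (2,2) (f=8, h=5) → closed; open now [(0,0) g=1 f=10, (0,3) g=2 f=10, (1,1) g=1 f=8, (1,3) g=3 f=10, (2,1) g=4 f=10, (2,3) g=4 f=10]
step 2: expand (1,1) (f=8, h=7) → closed; open now [(0,0) g=1 f=10, (0,3) g=2 f=10, (1,0) g=2 f=10, (1,3) g=3 f=10, (2,1) g=2 f=8, (2,3) g=4 f=10]
step 3: expand (2,1) (f=8, h=6) → closed; open now [(0,0) g=1 f=10, (0,3) g=2 f=10, (1,0) g=2 f=10, (1,3) g=3 f=10, (2,0) g=3 f=10, (2,3) g=4 f=10]
step 4: expand (2,3) (f=10, h=6) → closed; open now [(0,0) g=1 f=10, (0,3) g=2 f=10, (1,0) g=2 f=10, (1,3) g=3 f=10, (2,0) g=3 f=10, (2,4) g=5 f=12, (3,3) g=5 f=10]
step 5: expand (3,3) (f=10, h=5) → closed; open now [(0,0) g=1 f=10, (0,3) g=2 f=10, (1,0) g=2 f=10, (1,3) g=3 f=10, (2,0) g=3 f=10, (2,4) g=5 f=12, (4,3) g=6 f=10]

order=[(2,2) → (1,1) → (2,1) → (2,3) → (3,3)]; open=[(0,0) g=1 f=10, (0,3) g=2 f=10, (1,0) g=2 f=10, (1,3) g=3 f=10, (2,0) g=3 f=10, (2,4) g=5 f=12, (4,3) g=6 f=10]; closed=[(0,1), (0,2), (1,1), (1,2), (2,1), (2,2), (2,3), (3,3)]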